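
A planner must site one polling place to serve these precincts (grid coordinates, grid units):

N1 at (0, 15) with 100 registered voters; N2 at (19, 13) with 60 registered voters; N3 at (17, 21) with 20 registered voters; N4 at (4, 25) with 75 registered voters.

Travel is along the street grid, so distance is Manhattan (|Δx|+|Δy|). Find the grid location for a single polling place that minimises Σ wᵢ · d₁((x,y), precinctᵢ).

(4, 15)

Manhattan distance separates: Σwᵢ(|x−xᵢ|+|y−yᵢ|) = Σwᵢ|x−xᵢ| + Σwᵢ|y−yᵢ|, so x and y are optimised independently as 1-D weighted medians.
Total weight W = 255; half = 127.5.
x-coordinate, sorted with cumulative weight:
  x=0 (N1, w=100) cum 100
  x=4 (N4, w=75) cum 175  ← median
  x=17 (N3, w=20) cum 195
  x=19 (N2, w=60) cum 255
⇒ x* = 4
y-coordinate, sorted with cumulative weight:
  y=13 (N2, w=60) cum 60
  y=15 (N1, w=100) cum 160  ← median
  y=21 (N3, w=20) cum 180
  y=25 (N4, w=75) cum 255
⇒ y* = 15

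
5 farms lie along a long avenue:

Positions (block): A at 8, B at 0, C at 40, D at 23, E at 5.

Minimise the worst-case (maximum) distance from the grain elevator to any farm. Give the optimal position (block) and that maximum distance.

The 1-center on a line is the midpoint of the two extreme points: leftmost at 0, rightmost at 40.
Optimal location = (0 + 40)/2 = 20; maximum distance = (40 − 0)/2 = 20.

location 20, max distance 20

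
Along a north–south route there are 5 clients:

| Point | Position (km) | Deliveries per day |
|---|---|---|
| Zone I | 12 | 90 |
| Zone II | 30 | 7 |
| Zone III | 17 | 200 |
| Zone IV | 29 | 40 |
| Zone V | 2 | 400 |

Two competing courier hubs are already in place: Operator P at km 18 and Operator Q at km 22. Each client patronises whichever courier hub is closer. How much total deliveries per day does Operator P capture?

690

The indifferent point is the midpoint (18+22)/2 = 20; clients left of it (closer to Operator P at 18) go to Operator P, those right go to Operator Q.
  Zone V at 2 (w=400) → Operator P
  Zone I at 12 (w=90) → Operator P
  Zone III at 17 (w=200) → Operator P
  Zone IV at 29 (w=40) → Operator Q
  Zone II at 30 (w=7) → Operator Q
Operator P captures 690; Operator Q captures 47.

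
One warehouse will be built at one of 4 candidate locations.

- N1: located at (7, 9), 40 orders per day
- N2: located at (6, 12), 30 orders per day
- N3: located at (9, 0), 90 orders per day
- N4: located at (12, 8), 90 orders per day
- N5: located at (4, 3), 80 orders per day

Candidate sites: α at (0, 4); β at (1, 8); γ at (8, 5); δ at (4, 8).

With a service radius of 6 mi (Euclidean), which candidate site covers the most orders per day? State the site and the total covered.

γ, covering 300

Coverage radius r = 6 mi; a point is covered iff (Δx)²+(Δy)² ≤ 6² = 36.
  α (0, 4): covers {N5} → 80
  β (1, 8): covers {N5} → 80
  γ (8, 5): covers {N1, N3, N4, N5} → 300
  δ (4, 8): covers {N1, N2, N5} → 150
Maximum coverage at γ: 300 orders per day.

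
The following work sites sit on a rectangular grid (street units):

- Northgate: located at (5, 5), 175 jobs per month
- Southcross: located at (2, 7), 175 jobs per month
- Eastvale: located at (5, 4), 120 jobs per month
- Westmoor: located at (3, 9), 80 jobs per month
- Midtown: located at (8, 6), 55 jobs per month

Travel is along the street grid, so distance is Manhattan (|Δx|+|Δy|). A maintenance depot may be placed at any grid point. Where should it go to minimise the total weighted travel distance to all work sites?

Manhattan distance separates: Σwᵢ(|x−xᵢ|+|y−yᵢ|) = Σwᵢ|x−xᵢ| + Σwᵢ|y−yᵢ|, so x and y are optimised independently as 1-D weighted medians.
Total weight W = 605; half = 302.5.
x-coordinate, sorted with cumulative weight:
  x=2 (Southcross, w=175) cum 175
  x=3 (Westmoor, w=80) cum 255
  x=5 (Northgate, w=175) cum 430  ← median
  x=5 (Eastvale, w=120) cum 550
  x=8 (Midtown, w=55) cum 605
⇒ x* = 5
y-coordinate, sorted with cumulative weight:
  y=4 (Eastvale, w=120) cum 120
  y=5 (Northgate, w=175) cum 295
  y=6 (Midtown, w=55) cum 350  ← median
  y=7 (Southcross, w=175) cum 525
  y=9 (Westmoor, w=80) cum 605
⇒ y* = 6

(5, 6)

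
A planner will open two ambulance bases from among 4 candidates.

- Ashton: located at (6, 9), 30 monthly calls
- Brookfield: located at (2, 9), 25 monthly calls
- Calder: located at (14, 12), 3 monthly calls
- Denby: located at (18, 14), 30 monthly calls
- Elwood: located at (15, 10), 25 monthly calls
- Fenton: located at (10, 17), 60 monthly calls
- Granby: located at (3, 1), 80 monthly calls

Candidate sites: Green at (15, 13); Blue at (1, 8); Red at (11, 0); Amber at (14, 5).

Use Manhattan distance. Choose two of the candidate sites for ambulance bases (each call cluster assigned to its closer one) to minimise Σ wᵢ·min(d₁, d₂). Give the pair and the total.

Evaluate every pair (each demand assigned to the nearer of the two):
  {Green, Blue}: total = 1691
  {Green, Red}: total = 2276
  {Blue, Amber}: total = 2471
  {Green, Amber}: total = 2701
  {Red, Amber}: total = 3001
  {Blue, Red}: total = 3055
Best pair: {Green, Blue} with total 1691.

{Green, Blue}, total 1691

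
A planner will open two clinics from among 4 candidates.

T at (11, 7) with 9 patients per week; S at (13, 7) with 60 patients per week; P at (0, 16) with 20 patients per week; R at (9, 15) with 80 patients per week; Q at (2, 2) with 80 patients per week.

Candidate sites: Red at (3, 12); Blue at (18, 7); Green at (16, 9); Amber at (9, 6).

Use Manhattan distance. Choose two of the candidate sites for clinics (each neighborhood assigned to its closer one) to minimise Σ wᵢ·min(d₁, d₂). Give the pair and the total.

Evaluate every pair (each demand assigned to the nearer of the two):
  {Red, Amber}: total = 2067
  {Red, Blue}: total = 2103
  {Red, Green}: total = 2103
  {Blue, Amber}: total = 2307
  {Green, Amber}: total = 2307
  {Blue, Green}: total = 3543
Best pair: {Red, Amber} with total 2067.

{Red, Amber}, total 2067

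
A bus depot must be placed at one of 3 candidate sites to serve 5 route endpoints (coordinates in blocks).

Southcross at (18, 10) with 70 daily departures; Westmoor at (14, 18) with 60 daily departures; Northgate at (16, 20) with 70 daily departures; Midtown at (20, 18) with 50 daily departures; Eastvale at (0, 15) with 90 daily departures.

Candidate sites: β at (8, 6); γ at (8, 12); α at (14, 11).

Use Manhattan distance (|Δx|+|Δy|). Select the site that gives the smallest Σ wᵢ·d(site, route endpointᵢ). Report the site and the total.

α, total 3810 blocks

Total weighted distance at each candidate:
  β (8, 6): total = 6330
  γ (8, 12): total = 4570
  α (14, 11): total = 3810
Minimum is at α with total 3810 blocks.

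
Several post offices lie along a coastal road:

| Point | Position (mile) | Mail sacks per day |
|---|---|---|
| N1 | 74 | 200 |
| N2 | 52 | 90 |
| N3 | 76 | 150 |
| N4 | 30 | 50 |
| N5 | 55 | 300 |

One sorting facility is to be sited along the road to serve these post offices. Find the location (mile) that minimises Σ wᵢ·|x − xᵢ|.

x = 55

For a sum of weighted absolute distances on a line, the optimum is the weighted median (not the mean). Total weight W = 790; half-weight = 395.
Sort by position and accumulate weight:
  mile 30 (N4, w=50) → cum 50
  mile 52 (N2, w=90) → cum 140
  mile 55 (N5, w=300) → cum 440  ≥ 395 → median here
  mile 74 (N1, w=200) → cum 640
  mile 76 (N3, w=150) → cum 790
Optimal location: mile 55.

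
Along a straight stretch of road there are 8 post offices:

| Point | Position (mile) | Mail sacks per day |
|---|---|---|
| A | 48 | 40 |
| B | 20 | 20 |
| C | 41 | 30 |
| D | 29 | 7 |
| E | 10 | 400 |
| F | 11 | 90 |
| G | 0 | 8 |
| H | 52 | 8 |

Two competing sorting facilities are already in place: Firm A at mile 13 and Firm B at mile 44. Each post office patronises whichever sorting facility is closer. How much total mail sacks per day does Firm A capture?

The indifferent point is the midpoint (13+44)/2 = 28.5; post offices left of it (closer to Firm A at 13) go to Firm A, those right go to Firm B.
  G at 0 (w=8) → Firm A
  E at 10 (w=400) → Firm A
  F at 11 (w=90) → Firm A
  B at 20 (w=20) → Firm A
  D at 29 (w=7) → Firm B
  C at 41 (w=30) → Firm B
  A at 48 (w=40) → Firm B
  H at 52 (w=8) → Firm B
Firm A captures 518; Firm B captures 85.

518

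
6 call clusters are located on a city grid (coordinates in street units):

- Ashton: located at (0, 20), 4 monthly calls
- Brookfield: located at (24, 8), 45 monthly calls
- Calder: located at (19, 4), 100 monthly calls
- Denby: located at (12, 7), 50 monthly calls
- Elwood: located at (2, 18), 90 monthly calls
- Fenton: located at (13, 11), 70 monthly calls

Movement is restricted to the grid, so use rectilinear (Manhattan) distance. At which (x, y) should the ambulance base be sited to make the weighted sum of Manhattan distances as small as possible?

(13, 8)

Manhattan distance separates: Σwᵢ(|x−xᵢ|+|y−yᵢ|) = Σwᵢ|x−xᵢ| + Σwᵢ|y−yᵢ|, so x and y are optimised independently as 1-D weighted medians.
Total weight W = 359; half = 179.5.
x-coordinate, sorted with cumulative weight:
  x=0 (Ashton, w=4) cum 4
  x=2 (Elwood, w=90) cum 94
  x=12 (Denby, w=50) cum 144
  x=13 (Fenton, w=70) cum 214  ← median
  x=19 (Calder, w=100) cum 314
  x=24 (Brookfield, w=45) cum 359
⇒ x* = 13
y-coordinate, sorted with cumulative weight:
  y=4 (Calder, w=100) cum 100
  y=7 (Denby, w=50) cum 150
  y=8 (Brookfield, w=45) cum 195  ← median
  y=11 (Fenton, w=70) cum 265
  y=18 (Elwood, w=90) cum 355
  y=20 (Ashton, w=4) cum 359
⇒ y* = 8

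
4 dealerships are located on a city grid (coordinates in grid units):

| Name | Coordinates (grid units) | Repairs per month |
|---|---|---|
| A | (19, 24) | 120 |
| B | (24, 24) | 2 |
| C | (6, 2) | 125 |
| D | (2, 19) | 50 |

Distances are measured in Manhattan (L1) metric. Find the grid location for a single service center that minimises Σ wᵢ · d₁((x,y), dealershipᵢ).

(6, 19)

Manhattan distance separates: Σwᵢ(|x−xᵢ|+|y−yᵢ|) = Σwᵢ|x−xᵢ| + Σwᵢ|y−yᵢ|, so x and y are optimised independently as 1-D weighted medians.
Total weight W = 297; half = 148.5.
x-coordinate, sorted with cumulative weight:
  x=2 (D, w=50) cum 50
  x=6 (C, w=125) cum 175  ← median
  x=19 (A, w=120) cum 295
  x=24 (B, w=2) cum 297
⇒ x* = 6
y-coordinate, sorted with cumulative weight:
  y=2 (C, w=125) cum 125
  y=19 (D, w=50) cum 175  ← median
  y=24 (A, w=120) cum 295
  y=24 (B, w=2) cum 297
⇒ y* = 19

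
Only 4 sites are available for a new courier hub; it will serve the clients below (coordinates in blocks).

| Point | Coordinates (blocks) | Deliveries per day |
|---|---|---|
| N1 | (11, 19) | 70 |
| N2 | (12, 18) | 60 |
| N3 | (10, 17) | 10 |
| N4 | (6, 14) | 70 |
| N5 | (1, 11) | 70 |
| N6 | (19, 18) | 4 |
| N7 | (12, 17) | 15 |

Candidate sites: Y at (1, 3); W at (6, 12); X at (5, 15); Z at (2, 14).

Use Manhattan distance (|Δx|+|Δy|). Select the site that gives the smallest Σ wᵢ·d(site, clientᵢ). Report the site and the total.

X, total 2273 blocks

Total weighted distance at each candidate:
  Y (1, 3): total = 5797
  W (6, 12): total = 2451
  X (5, 15): total = 2273
  Z (2, 14): total = 2769
Minimum is at X with total 2273 blocks.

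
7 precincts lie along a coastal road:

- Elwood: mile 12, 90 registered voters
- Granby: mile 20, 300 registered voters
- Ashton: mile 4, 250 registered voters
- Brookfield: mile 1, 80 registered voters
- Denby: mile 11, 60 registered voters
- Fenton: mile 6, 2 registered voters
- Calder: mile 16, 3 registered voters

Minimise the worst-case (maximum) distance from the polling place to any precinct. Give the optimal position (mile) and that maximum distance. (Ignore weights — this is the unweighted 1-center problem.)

The 1-center on a line is the midpoint of the two extreme points: leftmost at 1, rightmost at 20.
Optimal location = (1 + 20)/2 = 10.5; maximum distance = (20 − 1)/2 = 9.5.

location 10.5, max distance 9.5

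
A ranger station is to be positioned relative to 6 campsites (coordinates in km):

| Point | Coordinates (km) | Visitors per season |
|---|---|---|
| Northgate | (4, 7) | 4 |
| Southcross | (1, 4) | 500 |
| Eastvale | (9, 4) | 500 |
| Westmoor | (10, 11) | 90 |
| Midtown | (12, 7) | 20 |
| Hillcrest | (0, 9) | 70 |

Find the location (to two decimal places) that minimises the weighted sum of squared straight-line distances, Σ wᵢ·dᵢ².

The minimiser of Σwᵢ‖p−pᵢ‖² is the weighted centroid p* = (Σwᵢpᵢ)/(Σwᵢ).
Σwᵢ = 1184.
Σwᵢxᵢ = 4·4 + 500·1 + 500·9 + 90·10 + 20·12 + 70·0 = 6156.
Σwᵢyᵢ = 4·7 + 500·4 + 500·4 + 90·11 + 20·7 + 70·9 = 5788.
x* = 6156/1184 = 5.20, y* = 5788/1184 = 4.89.

(5.20, 4.89)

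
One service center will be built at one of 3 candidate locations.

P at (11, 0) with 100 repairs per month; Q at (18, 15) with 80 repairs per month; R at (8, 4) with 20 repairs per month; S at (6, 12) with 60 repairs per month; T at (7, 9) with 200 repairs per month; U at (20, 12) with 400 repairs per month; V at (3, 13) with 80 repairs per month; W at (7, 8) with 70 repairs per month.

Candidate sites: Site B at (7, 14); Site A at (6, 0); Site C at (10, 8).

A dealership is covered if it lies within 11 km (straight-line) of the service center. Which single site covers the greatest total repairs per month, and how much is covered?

Site C, covering 1010

Coverage radius r = 11 km; a point is covered iff (Δx)²+(Δy)² ≤ 11² = 121.
  Site B (7, 14): covers {R, S, T, V, W} → 430
  Site A (6, 0): covers {P, R, T, W} → 390
  Site C (10, 8): covers {P, Q, R, S, T, U, V, W} → 1010
Maximum coverage at Site C: 1010 repairs per month.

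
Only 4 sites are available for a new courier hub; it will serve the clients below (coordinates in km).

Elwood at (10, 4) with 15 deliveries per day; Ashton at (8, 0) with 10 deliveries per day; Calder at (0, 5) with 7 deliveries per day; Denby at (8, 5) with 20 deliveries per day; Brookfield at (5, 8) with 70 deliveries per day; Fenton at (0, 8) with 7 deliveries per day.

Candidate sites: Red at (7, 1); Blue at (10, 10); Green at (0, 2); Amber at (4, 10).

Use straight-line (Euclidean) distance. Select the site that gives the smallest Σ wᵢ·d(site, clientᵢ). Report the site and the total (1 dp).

Amber, total 595.7 km

Total weighted distance at each candidate:
  Red (7, 1): total = 795.6
  Blue (10, 10): total = 826.3
  Green (0, 2): total = 1016.0
  Amber (4, 10): total = 595.7
Minimum is at Amber with total 595.7 km.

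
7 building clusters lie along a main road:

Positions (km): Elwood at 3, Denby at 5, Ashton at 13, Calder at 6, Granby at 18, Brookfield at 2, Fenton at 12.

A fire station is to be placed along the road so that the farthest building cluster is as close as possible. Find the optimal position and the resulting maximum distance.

The 1-center on a line is the midpoint of the two extreme points: leftmost at 2, rightmost at 18.
Optimal location = (2 + 18)/2 = 10; maximum distance = (18 − 2)/2 = 8.

location 10, max distance 8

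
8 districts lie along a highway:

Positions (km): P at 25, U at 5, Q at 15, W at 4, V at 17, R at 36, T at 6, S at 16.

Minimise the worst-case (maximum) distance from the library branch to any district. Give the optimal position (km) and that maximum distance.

location 20, max distance 16

The 1-center on a line is the midpoint of the two extreme points: leftmost at 4, rightmost at 36.
Optimal location = (4 + 36)/2 = 20; maximum distance = (36 − 4)/2 = 16.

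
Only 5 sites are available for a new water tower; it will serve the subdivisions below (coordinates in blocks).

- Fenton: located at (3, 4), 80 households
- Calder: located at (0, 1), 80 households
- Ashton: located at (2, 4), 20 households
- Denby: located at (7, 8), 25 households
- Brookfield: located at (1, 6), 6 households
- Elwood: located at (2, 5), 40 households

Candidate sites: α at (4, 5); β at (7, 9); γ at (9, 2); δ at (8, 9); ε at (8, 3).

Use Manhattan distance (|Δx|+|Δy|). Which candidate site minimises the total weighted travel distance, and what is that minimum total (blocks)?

Total weighted distance at each candidate:
  α (4, 5): total = 1114
  β (7, 9): total = 2559
  γ (9, 2): total = 2292
  δ (8, 9): total = 2810
  ε (8, 3): total = 1950
Minimum is at α with total 1114 blocks.

α, total 1114 blocks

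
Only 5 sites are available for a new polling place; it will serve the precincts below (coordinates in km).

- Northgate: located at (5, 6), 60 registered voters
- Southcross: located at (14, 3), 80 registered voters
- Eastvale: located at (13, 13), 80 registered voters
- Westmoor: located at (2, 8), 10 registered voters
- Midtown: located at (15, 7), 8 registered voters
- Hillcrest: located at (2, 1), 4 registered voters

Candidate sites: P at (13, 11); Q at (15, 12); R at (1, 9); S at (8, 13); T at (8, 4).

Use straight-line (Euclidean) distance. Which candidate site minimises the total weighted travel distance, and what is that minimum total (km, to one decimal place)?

P, total 1580.3 km

Total weighted distance at each candidate:
  P (13, 11): total = 1580.3
  Q (15, 12): total = 1847.2
  R (1, 9): total = 2616.9
  S (8, 13): total = 1995.4
  T (8, 4): total = 1686.5
Minimum is at P with total 1580.3 km.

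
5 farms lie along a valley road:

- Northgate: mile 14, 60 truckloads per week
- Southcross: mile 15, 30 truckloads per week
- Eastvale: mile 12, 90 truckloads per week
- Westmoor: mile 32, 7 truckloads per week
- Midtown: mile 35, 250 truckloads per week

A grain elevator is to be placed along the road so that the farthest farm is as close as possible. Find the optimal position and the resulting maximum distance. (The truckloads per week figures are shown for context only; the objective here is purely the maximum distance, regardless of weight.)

The 1-center on a line is the midpoint of the two extreme points: leftmost at 12, rightmost at 35.
Optimal location = (12 + 35)/2 = 23.5; maximum distance = (35 − 12)/2 = 11.5.

location 23.5, max distance 11.5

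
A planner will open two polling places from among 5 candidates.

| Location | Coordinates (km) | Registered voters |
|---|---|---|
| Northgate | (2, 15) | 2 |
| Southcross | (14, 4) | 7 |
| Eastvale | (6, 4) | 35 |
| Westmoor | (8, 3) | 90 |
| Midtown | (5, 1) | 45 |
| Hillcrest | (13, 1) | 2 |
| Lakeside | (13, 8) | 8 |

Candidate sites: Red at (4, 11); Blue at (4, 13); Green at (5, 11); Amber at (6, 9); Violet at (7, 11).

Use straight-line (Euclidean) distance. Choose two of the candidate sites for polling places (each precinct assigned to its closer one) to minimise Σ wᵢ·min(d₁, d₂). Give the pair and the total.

{Blue, Amber}, total 1256.5

Evaluate every pair (each demand assigned to the nearer of the two):
  {Blue, Amber}: total = 1256.5
  {Red, Amber}: total = 1259.8
  {Amber, Violet}: total = 1260.8
  {Green, Amber}: total = 1260.9
  {Green, Violet}: total = 1579.4
  {Red, Violet}: total = 1580.6
  {Blue, Violet}: total = 1583.9
  {Blue, Green}: total = 1645.9
  {Red, Green}: total = 1649.2
  {Red, Blue}: total = 1705.9
Best pair: {Blue, Amber} with total 1256.5.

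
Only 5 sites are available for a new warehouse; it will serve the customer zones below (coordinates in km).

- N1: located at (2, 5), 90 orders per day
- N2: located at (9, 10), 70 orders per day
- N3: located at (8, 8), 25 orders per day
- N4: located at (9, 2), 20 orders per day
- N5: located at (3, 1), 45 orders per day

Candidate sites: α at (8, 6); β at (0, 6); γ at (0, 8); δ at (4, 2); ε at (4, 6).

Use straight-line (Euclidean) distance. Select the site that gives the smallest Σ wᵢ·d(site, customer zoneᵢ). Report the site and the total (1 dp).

Total weighted distance at each candidate:
  α (8, 6): total = 1286.7
  β (0, 6): total = 1556.2
  γ (0, 8): total = 1728.9
  δ (4, 2): total = 1328.8
  ε (4, 6): total = 1118.8
Minimum is at ε with total 1118.8 km.

ε, total 1118.8 km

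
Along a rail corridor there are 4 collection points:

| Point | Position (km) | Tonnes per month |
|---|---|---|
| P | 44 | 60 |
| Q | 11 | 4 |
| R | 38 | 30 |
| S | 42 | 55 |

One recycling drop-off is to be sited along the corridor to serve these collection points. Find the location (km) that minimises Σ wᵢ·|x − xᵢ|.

x = 42

For a sum of weighted absolute distances on a line, the optimum is the weighted median (not the mean). Total weight W = 149; half-weight = 74.5.
Sort by position and accumulate weight:
  km 11 (Q, w=4) → cum 4
  km 38 (R, w=30) → cum 34
  km 42 (S, w=55) → cum 89  ≥ 74.5 → median here
  km 44 (P, w=60) → cum 149
Optimal location: km 42.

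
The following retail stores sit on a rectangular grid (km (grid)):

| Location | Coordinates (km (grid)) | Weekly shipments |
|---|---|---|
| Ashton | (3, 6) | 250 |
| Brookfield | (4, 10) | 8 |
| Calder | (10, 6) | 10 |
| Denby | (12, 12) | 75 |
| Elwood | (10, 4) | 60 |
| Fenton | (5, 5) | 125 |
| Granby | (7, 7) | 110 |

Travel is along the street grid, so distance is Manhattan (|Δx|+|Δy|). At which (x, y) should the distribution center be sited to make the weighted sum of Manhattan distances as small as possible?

(5, 6)

Manhattan distance separates: Σwᵢ(|x−xᵢ|+|y−yᵢ|) = Σwᵢ|x−xᵢ| + Σwᵢ|y−yᵢ|, so x and y are optimised independently as 1-D weighted medians.
Total weight W = 638; half = 319.
x-coordinate, sorted with cumulative weight:
  x=3 (Ashton, w=250) cum 250
  x=4 (Brookfield, w=8) cum 258
  x=5 (Fenton, w=125) cum 383  ← median
  x=7 (Granby, w=110) cum 493
  x=10 (Calder, w=10) cum 503
  x=10 (Elwood, w=60) cum 563
  x=12 (Denby, w=75) cum 638
⇒ x* = 5
y-coordinate, sorted with cumulative weight:
  y=4 (Elwood, w=60) cum 60
  y=5 (Fenton, w=125) cum 185
  y=6 (Ashton, w=250) cum 435  ← median
  y=6 (Calder, w=10) cum 445
  y=7 (Granby, w=110) cum 555
  y=10 (Brookfield, w=8) cum 563
  y=12 (Denby, w=75) cum 638
⇒ y* = 6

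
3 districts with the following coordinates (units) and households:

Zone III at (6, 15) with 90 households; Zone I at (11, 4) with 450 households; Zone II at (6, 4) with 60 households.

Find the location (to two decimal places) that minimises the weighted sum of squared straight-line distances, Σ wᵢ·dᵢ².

(9.75, 5.65)

The minimiser of Σwᵢ‖p−pᵢ‖² is the weighted centroid p* = (Σwᵢpᵢ)/(Σwᵢ).
Σwᵢ = 600.
Σwᵢxᵢ = 90·6 + 450·11 + 60·6 = 5850.
Σwᵢyᵢ = 90·15 + 450·4 + 60·4 = 3390.
x* = 5850/600 = 9.75, y* = 3390/600 = 5.65.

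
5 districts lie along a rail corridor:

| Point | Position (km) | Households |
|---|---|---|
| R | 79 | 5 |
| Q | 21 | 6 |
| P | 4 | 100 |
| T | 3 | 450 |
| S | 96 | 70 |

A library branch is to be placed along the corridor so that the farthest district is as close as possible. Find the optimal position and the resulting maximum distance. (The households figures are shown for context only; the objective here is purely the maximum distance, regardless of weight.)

The 1-center on a line is the midpoint of the two extreme points: leftmost at 3, rightmost at 96.
Optimal location = (3 + 96)/2 = 49.5; maximum distance = (96 − 3)/2 = 46.5.

location 49.5, max distance 46.5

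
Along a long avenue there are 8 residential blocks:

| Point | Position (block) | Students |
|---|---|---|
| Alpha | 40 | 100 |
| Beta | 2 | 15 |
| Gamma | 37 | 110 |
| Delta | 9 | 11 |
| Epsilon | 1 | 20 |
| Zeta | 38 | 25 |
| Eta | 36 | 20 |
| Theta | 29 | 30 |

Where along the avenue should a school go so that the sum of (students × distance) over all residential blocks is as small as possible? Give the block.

x = 37

For a sum of weighted absolute distances on a line, the optimum is the weighted median (not the mean). Total weight W = 331; half-weight = 165.5.
Sort by position and accumulate weight:
  block 1 (Epsilon, w=20) → cum 20
  block 2 (Beta, w=15) → cum 35
  block 9 (Delta, w=11) → cum 46
  block 29 (Theta, w=30) → cum 76
  block 36 (Eta, w=20) → cum 96
  block 37 (Gamma, w=110) → cum 206  ≥ 165.5 → median here
  block 38 (Zeta, w=25) → cum 231
  block 40 (Alpha, w=100) → cum 331
Optimal location: block 37.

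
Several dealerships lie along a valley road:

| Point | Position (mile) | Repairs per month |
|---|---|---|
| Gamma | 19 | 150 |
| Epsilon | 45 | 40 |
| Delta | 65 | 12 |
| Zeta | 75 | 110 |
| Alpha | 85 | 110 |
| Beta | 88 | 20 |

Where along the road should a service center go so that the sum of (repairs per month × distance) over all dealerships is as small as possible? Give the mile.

x = 75

For a sum of weighted absolute distances on a line, the optimum is the weighted median (not the mean). Total weight W = 442; half-weight = 221.
Sort by position and accumulate weight:
  mile 19 (Gamma, w=150) → cum 150
  mile 45 (Epsilon, w=40) → cum 190
  mile 65 (Delta, w=12) → cum 202
  mile 75 (Zeta, w=110) → cum 312  ≥ 221 → median here
  mile 85 (Alpha, w=110) → cum 422
  mile 88 (Beta, w=20) → cum 442
Optimal location: mile 75.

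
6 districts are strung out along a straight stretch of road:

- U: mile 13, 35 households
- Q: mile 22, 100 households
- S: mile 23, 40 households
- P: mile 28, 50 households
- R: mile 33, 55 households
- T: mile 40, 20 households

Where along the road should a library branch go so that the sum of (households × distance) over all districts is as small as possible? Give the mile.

x = 23

For a sum of weighted absolute distances on a line, the optimum is the weighted median (not the mean). Total weight W = 300; half-weight = 150.
Sort by position and accumulate weight:
  mile 13 (U, w=35) → cum 35
  mile 22 (Q, w=100) → cum 135
  mile 23 (S, w=40) → cum 175  ≥ 150 → median here
  mile 28 (P, w=50) → cum 225
  mile 33 (R, w=55) → cum 280
  mile 40 (T, w=20) → cum 300
Optimal location: mile 23.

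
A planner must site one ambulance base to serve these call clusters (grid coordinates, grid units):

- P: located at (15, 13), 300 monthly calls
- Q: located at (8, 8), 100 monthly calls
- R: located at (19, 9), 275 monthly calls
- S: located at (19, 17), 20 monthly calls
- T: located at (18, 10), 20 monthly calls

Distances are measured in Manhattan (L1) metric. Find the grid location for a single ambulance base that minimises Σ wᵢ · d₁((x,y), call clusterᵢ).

(15, 9)

Manhattan distance separates: Σwᵢ(|x−xᵢ|+|y−yᵢ|) = Σwᵢ|x−xᵢ| + Σwᵢ|y−yᵢ|, so x and y are optimised independently as 1-D weighted medians.
Total weight W = 715; half = 357.5.
x-coordinate, sorted with cumulative weight:
  x=8 (Q, w=100) cum 100
  x=15 (P, w=300) cum 400  ← median
  x=18 (T, w=20) cum 420
  x=19 (R, w=275) cum 695
  x=19 (S, w=20) cum 715
⇒ x* = 15
y-coordinate, sorted with cumulative weight:
  y=8 (Q, w=100) cum 100
  y=9 (R, w=275) cum 375  ← median
  y=10 (T, w=20) cum 395
  y=13 (P, w=300) cum 695
  y=17 (S, w=20) cum 715
⇒ y* = 9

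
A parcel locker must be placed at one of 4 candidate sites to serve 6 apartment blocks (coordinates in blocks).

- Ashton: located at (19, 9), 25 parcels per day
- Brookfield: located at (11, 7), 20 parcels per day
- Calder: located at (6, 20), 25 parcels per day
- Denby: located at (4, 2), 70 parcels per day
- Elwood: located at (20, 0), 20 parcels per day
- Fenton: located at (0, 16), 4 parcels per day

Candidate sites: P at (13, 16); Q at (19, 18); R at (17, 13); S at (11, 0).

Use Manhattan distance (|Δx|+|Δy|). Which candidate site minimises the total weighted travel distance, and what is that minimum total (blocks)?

S, total 2108 blocks

Total weighted distance at each candidate:
  P (13, 16): total = 2942
  Q (19, 18): total = 3614
  R (17, 13): total = 2920
  S (11, 0): total = 2108
Minimum is at S with total 2108 blocks.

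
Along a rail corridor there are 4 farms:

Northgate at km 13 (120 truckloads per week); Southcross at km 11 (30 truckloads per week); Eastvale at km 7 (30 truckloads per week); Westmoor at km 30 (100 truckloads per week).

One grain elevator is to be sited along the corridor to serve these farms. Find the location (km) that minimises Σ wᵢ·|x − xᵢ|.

x = 13

For a sum of weighted absolute distances on a line, the optimum is the weighted median (not the mean). Total weight W = 280; half-weight = 140.
Sort by position and accumulate weight:
  km 7 (Eastvale, w=30) → cum 30
  km 11 (Southcross, w=30) → cum 60
  km 13 (Northgate, w=120) → cum 180  ≥ 140 → median here
  km 30 (Westmoor, w=100) → cum 280
Optimal location: km 13.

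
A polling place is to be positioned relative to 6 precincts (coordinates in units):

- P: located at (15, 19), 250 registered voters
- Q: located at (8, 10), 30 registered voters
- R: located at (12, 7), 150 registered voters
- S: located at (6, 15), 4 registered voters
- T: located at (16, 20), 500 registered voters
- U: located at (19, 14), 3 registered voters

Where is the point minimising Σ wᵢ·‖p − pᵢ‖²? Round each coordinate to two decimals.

The minimiser of Σwᵢ‖p−pᵢ‖² is the weighted centroid p* = (Σwᵢpᵢ)/(Σwᵢ).
Σwᵢ = 937.
Σwᵢxᵢ = 250·15 + 30·8 + 150·12 + 4·6 + 500·16 + 3·19 = 13871.
Σwᵢyᵢ = 250·19 + 30·10 + 150·7 + 4·15 + 500·20 + 3·14 = 16202.
x* = 13871/937 = 14.80, y* = 16202/937 = 17.29.

(14.80, 17.29)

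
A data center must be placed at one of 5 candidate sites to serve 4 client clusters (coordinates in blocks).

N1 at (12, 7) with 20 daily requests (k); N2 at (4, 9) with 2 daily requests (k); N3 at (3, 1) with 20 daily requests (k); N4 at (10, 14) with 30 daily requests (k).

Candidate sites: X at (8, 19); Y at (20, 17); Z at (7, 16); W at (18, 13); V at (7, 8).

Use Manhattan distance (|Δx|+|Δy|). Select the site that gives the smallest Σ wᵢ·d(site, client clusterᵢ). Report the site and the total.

V, total 618 blocks

Total weighted distance at each candidate:
  X (8, 19): total = 1018
  Y (20, 17): total = 1458
  Z (7, 16): total = 830
  W (18, 13): total = 1086
  V (7, 8): total = 618
Minimum is at V with total 618 blocks.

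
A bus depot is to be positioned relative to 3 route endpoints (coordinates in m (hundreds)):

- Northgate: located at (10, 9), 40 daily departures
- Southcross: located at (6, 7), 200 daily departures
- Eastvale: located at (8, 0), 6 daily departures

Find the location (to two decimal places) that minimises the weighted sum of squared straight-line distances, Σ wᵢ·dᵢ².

The minimiser of Σwᵢ‖p−pᵢ‖² is the weighted centroid p* = (Σwᵢpᵢ)/(Σwᵢ).
Σwᵢ = 246.
Σwᵢxᵢ = 40·10 + 200·6 + 6·8 = 1648.
Σwᵢyᵢ = 40·9 + 200·7 + 6·0 = 1760.
x* = 1648/246 = 6.70, y* = 1760/246 = 7.15.

(6.70, 7.15)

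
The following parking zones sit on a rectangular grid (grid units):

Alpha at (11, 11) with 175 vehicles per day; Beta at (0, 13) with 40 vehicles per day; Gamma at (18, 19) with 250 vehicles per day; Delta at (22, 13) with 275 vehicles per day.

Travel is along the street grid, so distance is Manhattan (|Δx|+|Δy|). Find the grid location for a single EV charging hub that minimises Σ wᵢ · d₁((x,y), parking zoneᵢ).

Manhattan distance separates: Σwᵢ(|x−xᵢ|+|y−yᵢ|) = Σwᵢ|x−xᵢ| + Σwᵢ|y−yᵢ|, so x and y are optimised independently as 1-D weighted medians.
Total weight W = 740; half = 370.
x-coordinate, sorted with cumulative weight:
  x=0 (Beta, w=40) cum 40
  x=11 (Alpha, w=175) cum 215
  x=18 (Gamma, w=250) cum 465  ← median
  x=22 (Delta, w=275) cum 740
⇒ x* = 18
y-coordinate, sorted with cumulative weight:
  y=11 (Alpha, w=175) cum 175
  y=13 (Beta, w=40) cum 215
  y=13 (Delta, w=275) cum 490  ← median
  y=19 (Gamma, w=250) cum 740
⇒ y* = 13

(18, 13)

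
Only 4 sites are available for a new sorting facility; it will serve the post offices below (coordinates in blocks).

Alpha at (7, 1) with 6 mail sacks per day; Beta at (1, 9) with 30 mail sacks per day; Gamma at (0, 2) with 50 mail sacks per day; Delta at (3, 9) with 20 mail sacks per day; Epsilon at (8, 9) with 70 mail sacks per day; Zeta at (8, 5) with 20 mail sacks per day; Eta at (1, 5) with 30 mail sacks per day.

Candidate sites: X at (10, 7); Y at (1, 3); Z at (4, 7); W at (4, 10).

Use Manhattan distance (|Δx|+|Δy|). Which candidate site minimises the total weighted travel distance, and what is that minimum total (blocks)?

Total weighted distance at each candidate:
  X (10, 7): total = 2004
  Y (1, 3): total = 1638
  Z (4, 7): total = 1404
  W (4, 10): total = 1602
Minimum is at Z with total 1404 blocks.

Z, total 1404 blocks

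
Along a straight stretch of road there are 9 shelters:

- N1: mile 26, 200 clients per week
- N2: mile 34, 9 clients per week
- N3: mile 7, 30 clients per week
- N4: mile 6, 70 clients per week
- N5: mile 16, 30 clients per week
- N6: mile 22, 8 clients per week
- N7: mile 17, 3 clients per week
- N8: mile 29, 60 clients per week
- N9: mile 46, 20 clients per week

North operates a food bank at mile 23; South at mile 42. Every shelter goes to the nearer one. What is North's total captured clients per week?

The indifferent point is the midpoint (23+42)/2 = 32.5; shelters left of it (closer to North at 23) go to North, those right go to South.
  N4 at 6 (w=70) → North
  N3 at 7 (w=30) → North
  N5 at 16 (w=30) → North
  N7 at 17 (w=3) → North
  N6 at 22 (w=8) → North
  N1 at 26 (w=200) → North
  N8 at 29 (w=60) → North
  N2 at 34 (w=9) → South
  N9 at 46 (w=20) → South
North captures 401; South captures 29.

401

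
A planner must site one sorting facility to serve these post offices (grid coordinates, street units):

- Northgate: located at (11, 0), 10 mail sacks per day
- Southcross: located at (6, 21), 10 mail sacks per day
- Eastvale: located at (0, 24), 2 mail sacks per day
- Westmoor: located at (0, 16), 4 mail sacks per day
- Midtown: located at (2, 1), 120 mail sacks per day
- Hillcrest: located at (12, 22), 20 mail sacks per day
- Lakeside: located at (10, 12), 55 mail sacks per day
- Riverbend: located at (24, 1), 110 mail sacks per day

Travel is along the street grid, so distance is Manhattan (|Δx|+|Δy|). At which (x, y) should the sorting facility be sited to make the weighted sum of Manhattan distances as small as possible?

Manhattan distance separates: Σwᵢ(|x−xᵢ|+|y−yᵢ|) = Σwᵢ|x−xᵢ| + Σwᵢ|y−yᵢ|, so x and y are optimised independently as 1-D weighted medians.
Total weight W = 331; half = 165.5.
x-coordinate, sorted with cumulative weight:
  x=0 (Eastvale, w=2) cum 2
  x=0 (Westmoor, w=4) cum 6
  x=2 (Midtown, w=120) cum 126
  x=6 (Southcross, w=10) cum 136
  x=10 (Lakeside, w=55) cum 191  ← median
  x=11 (Northgate, w=10) cum 201
  x=12 (Hillcrest, w=20) cum 221
  x=24 (Riverbend, w=110) cum 331
⇒ x* = 10
y-coordinate, sorted with cumulative weight:
  y=0 (Northgate, w=10) cum 10
  y=1 (Midtown, w=120) cum 130
  y=1 (Riverbend, w=110) cum 240  ← median
  y=12 (Lakeside, w=55) cum 295
  y=16 (Westmoor, w=4) cum 299
  y=21 (Southcross, w=10) cum 309
  y=22 (Hillcrest, w=20) cum 329
  y=24 (Eastvale, w=2) cum 331
⇒ y* = 1

(10, 1)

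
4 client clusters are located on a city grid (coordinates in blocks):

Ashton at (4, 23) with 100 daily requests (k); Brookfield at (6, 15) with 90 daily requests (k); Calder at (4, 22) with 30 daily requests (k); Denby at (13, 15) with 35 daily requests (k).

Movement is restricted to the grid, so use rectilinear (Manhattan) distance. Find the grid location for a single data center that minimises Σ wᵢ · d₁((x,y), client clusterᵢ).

(4, 22)

Manhattan distance separates: Σwᵢ(|x−xᵢ|+|y−yᵢ|) = Σwᵢ|x−xᵢ| + Σwᵢ|y−yᵢ|, so x and y are optimised independently as 1-D weighted medians.
Total weight W = 255; half = 127.5.
x-coordinate, sorted with cumulative weight:
  x=4 (Ashton, w=100) cum 100
  x=4 (Calder, w=30) cum 130  ← median
  x=6 (Brookfield, w=90) cum 220
  x=13 (Denby, w=35) cum 255
⇒ x* = 4
y-coordinate, sorted with cumulative weight:
  y=15 (Brookfield, w=90) cum 90
  y=15 (Denby, w=35) cum 125
  y=22 (Calder, w=30) cum 155  ← median
  y=23 (Ashton, w=100) cum 255
⇒ y* = 22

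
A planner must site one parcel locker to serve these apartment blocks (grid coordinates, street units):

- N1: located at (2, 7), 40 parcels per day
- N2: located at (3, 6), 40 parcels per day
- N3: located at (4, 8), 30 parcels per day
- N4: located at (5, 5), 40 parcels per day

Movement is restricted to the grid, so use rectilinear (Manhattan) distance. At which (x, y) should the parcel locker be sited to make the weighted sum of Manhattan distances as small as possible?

(3, 6)

Manhattan distance separates: Σwᵢ(|x−xᵢ|+|y−yᵢ|) = Σwᵢ|x−xᵢ| + Σwᵢ|y−yᵢ|, so x and y are optimised independently as 1-D weighted medians.
Total weight W = 150; half = 75.
x-coordinate, sorted with cumulative weight:
  x=2 (N1, w=40) cum 40
  x=3 (N2, w=40) cum 80  ← median
  x=4 (N3, w=30) cum 110
  x=5 (N4, w=40) cum 150
⇒ x* = 3
y-coordinate, sorted with cumulative weight:
  y=5 (N4, w=40) cum 40
  y=6 (N2, w=40) cum 80  ← median
  y=7 (N1, w=40) cum 120
  y=8 (N3, w=30) cum 150
⇒ y* = 6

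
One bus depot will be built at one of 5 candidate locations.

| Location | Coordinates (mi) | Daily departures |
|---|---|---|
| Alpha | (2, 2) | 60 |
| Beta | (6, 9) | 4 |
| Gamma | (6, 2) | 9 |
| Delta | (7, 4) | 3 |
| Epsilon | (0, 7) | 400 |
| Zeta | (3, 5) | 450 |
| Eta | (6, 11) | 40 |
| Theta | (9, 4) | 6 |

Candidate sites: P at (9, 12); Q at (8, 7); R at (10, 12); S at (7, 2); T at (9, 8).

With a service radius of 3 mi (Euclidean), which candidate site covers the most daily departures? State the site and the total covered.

Coverage radius r = 3 mi; a point is covered iff (Δx)²+(Δy)² ≤ 3² = 9.
  P (9, 12): covers {none} → 0
  Q (8, 7): covers {Beta} → 4
  R (10, 12): covers {none} → 0
  S (7, 2): covers {Gamma, Delta, Theta} → 18
  T (9, 8): covers {none} → 0
Maximum coverage at S: 18 daily departures.

S, covering 18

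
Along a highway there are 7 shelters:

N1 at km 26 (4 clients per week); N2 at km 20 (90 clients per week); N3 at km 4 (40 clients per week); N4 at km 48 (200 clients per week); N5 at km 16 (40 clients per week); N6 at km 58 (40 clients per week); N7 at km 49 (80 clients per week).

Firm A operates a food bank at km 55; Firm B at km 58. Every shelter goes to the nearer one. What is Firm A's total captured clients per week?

The indifferent point is the midpoint (55+58)/2 = 56.5; shelters left of it (closer to Firm A at 55) go to Firm A, those right go to Firm B.
  N3 at 4 (w=40) → Firm A
  N5 at 16 (w=40) → Firm A
  N2 at 20 (w=90) → Firm A
  N1 at 26 (w=4) → Firm A
  N4 at 48 (w=200) → Firm A
  N7 at 49 (w=80) → Firm A
  N6 at 58 (w=40) → Firm B
Firm A captures 454; Firm B captures 40.

454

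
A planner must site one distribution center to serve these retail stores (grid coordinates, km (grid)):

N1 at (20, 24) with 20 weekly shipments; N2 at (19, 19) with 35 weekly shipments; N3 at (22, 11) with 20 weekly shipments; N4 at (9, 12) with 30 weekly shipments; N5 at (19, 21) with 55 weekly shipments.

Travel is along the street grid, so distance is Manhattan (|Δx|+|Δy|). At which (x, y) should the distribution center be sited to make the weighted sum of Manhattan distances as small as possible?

Manhattan distance separates: Σwᵢ(|x−xᵢ|+|y−yᵢ|) = Σwᵢ|x−xᵢ| + Σwᵢ|y−yᵢ|, so x and y are optimised independently as 1-D weighted medians.
Total weight W = 160; half = 80.
x-coordinate, sorted with cumulative weight:
  x=9 (N4, w=30) cum 30
  x=19 (N2, w=35) cum 65
  x=19 (N5, w=55) cum 120  ← median
  x=20 (N1, w=20) cum 140
  x=22 (N3, w=20) cum 160
⇒ x* = 19
y-coordinate, sorted with cumulative weight:
  y=11 (N3, w=20) cum 20
  y=12 (N4, w=30) cum 50
  y=19 (N2, w=35) cum 85  ← median
  y=21 (N5, w=55) cum 140
  y=24 (N1, w=20) cum 160
⇒ y* = 19

(19, 19)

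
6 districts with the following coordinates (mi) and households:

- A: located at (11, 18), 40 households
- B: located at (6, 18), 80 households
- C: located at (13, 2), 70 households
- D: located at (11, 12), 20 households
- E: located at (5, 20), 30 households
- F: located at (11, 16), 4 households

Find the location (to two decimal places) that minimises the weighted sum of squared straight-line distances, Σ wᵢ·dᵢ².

The minimiser of Σwᵢ‖p−pᵢ‖² is the weighted centroid p* = (Σwᵢpᵢ)/(Σwᵢ).
Σwᵢ = 244.
Σwᵢxᵢ = 40·11 + 80·6 + 70·13 + 20·11 + 30·5 + 4·11 = 2244.
Σwᵢyᵢ = 40·18 + 80·18 + 70·2 + 20·12 + 30·20 + 4·16 = 3204.
x* = 2244/244 = 9.20, y* = 3204/244 = 13.13.

(9.20, 13.13)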